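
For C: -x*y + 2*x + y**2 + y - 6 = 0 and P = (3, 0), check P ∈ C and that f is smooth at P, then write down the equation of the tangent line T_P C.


Tangent line at P: 2*x - 2*y - 6 = 0.

Step 1: f(3, 0) = 0, so P lies on C.
Step 2: partial derivatives
  f_x(x, y) = 2 - y, f_y(x, y) = -x + 2*y + 1.
  f_x(P) = 2, f_y(P) = -2 (gradient nonzero, so P is smooth).
Step 3: tangent line at P: 2·(x − 3) + -2·(y − 0) = 0.
Expanding: 2*x - 2*y - 6 = 0.


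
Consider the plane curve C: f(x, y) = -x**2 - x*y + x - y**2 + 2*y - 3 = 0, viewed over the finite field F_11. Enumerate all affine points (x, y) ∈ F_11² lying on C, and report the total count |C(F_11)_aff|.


Affine F_11-points: {(0, 4), (0, 9), (1, 6), (3, 1), (3, 9), (5, 2), (5, 6), (6, 0), (6, 7), (8, 1), (8, 4), (10, 7)}; count = 12.

For each of the 121 pairs (x, y) ∈ F_11², evaluate f(x, y) mod 11. Record the zeros.
  x = 0: [0↦8, 1↦9, 2↦8, 3↦5, 4↦0, 5↦4, 6↦6, 7↦6, 8↦4, 9↦0, 10↦5]  zeros at y ∈ {4, 9}
  x = 1: [0↦8, 1↦8, 2↦6, 3↦2, 4↦7, 5↦10, 6↦0, 7↦10, 8↦7, 9↦2, 10↦6]  zeros at y ∈ {6}
  x = 2: [0↦6, 1↦5, 2↦2, 3↦8, 4↦1, 5↦3, 6↦3, 7↦1, 8↦8, 9↦2, 10↦5]  zeros at y ∈ ∅
  x = 3: [0↦2, 1↦0, 2↦7, 3↦1, 4↦4, 5↦5, 6↦4, 7↦1, 8↦7, 9↦0, 10↦2]  zeros at y ∈ {1, 9}
  x = 4: [0↦7, 1↦4, 2↦10, 3↦3, 4↦5, 5↦5, 6↦3, 7↦10, 8↦4, 9↦7, 10↦8]  zeros at y ∈ ∅
  x = 5: [0↦10, 1↦6, 2↦0, 3↦3, 4↦4, 5↦3, 6↦0, 7↦6, 8↦10, 9↦1, 10↦1]  zeros at y ∈ {2, 6}
  x = 6: [0↦0, 1↦6, 2↦10, 3↦1, 4↦1, 5↦10, 6↦6, 7↦0, 8↦3, 9↦4, 10↦3]  zeros at y ∈ {0, 7}
  x = 7: [0↦10, 1↦4, 2↦7, 3↦8, 4↦7, 5↦4, 6↦10, 7↦3, 8↦5, 9↦5, 10↦3]  zeros at y ∈ ∅
  x = 8: [0↦7, 1↦0, 2↦2, 3↦2, 4↦0, 5↦7, 6↦1, 7↦4, 8↦5, 9↦4, 10↦1]  zeros at y ∈ {1, 4}
  x = 9: [0↦2, 1↦5, 2↦6, 3↦5, 4↦2, 5↦8, 6↦1, 7↦3, 8↦3, 9↦1, 10↦8]  zeros at y ∈ ∅
  x = 10: [0↦6, 1↦8, 2↦8, 3↦6, 4↦2, 5↦7, 6↦10, 7↦0, 8↦10, 9↦7, 10↦2]  zeros at y ∈ {7}
Collecting zeros: affine points = {(0, 4), (0, 9), (1, 6), (3, 1), (3, 9), (5, 2), (5, 6), (6, 0), (6, 7), (8, 1), (8, 4), (10, 7)}.
Total count |C(F_11)_aff| = 12.


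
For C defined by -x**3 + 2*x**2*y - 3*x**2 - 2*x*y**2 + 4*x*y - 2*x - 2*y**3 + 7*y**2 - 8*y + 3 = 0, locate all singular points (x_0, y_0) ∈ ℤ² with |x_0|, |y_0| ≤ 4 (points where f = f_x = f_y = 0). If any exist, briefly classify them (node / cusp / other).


Singular points: {(0, 1)}; classification: node.

Compute partial derivatives:
  f_x = -3*x**2 + 4*x*y - 6*x - 2*y**2 + 4*y - 2.
  f_y = 2*x**2 - 4*x*y + 4*x - 6*y**2 + 14*y - 8.
Scan x_0 ∈ {−4, ..., 4}. For each x_0, f_y(x_0, y) is a polynomial in y; find its integer roots y ∈ {−4, ..., 4}, then test f_x and f at those candidates.
  x = -4: f_y(-4, y) = -6*y**2 + 30*y + 8; no integer root y with |y| ≤ 4.
  x = -3: f_y(-3, y) = -6*y**2 + 26*y - 2; no integer root y with |y| ≤ 4.
  x = -2: f_y(-2, y) = -6*y**2 + 22*y - 8; no integer root y with |y| ≤ 4.
  x = -1: f_y(-1, y) = -6*y**2 + 18*y - 10; no integer root y with |y| ≤ 4.
  x = 0: f_y(0, y) = -6*y**2 + 14*y - 8; vanishes at y ∈ {1}. (0, 1): f_x = 0, f = 0 — SINGULAR.
  x = 1: f_y(1, y) = -6*y**2 + 10*y - 2; no integer root y with |y| ≤ 4.
  x = 2: f_y(2, y) = -6*y**2 + 6*y + 8; no integer root y with |y| ≤ 4.
  x = 3: f_y(3, y) = -6*y**2 + 2*y + 22; no integer root y with |y| ≤ 4.
  x = 4: f_y(4, y) = -6*y**2 - 2*y + 40; no integer root y with |y| ≤ 4.
Only singular point on the grid: (0, 1).
Classify: substitute x = 0 + u, y = 1 + v and expand: f = -u**3 + 2*u**2*v - u**2 - 2*u*v**2 - 2*v**3 + v**2.
No constant or linear terms (consistent with a singular point). Quadratic part: -u**2 + v**2. Cubic part: -u**3 + 2*u**2*v - 2*u*v**2 - 2*v**3.
The quadratic part v**2 - u**2 = (v − u)(v + u) splits into two distinct linear factors, so there are two distinct tangent lines y − 1 = ±(x − 0) — this is a node (ordinary double point).
Classification: node.


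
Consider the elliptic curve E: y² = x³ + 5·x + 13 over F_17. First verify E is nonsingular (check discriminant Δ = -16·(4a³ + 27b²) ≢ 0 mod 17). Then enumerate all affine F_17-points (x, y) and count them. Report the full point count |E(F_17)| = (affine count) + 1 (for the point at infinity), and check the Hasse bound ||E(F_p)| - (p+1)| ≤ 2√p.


Affine points = {(0, 8), (0, 9), (1, 6), (1, 11), (3, 2), (3, 15), (6, 2), (6, 15), (7, 0), (8, 2), (8, 15), (10, 3), (10, 14), (12, 4), (12, 13)}; affine count = 15; |E(F_17)| = 16.

Discriminant check: Δ ∝ 4a³ + 27b² = 4·5³ + 27·13² = 4·125 + 27·169 ≡ 14 (mod 17). Nonzero ⇒ E is nonsingular.
For each x ∈ F_17, compute rhs = x³ + 5·x + 13 mod 17, then count y ∈ F_17 with y² ≡ rhs.
  x = 0: rhs = 13, matching y values: 8, 9 (2 points).
  x = 1: rhs = 2, matching y values: 6, 11 (2 points).
  x = 2: rhs = 14, matching y values: none (0 points).
  x = 3: rhs = 4, matching y values: 2, 15 (2 points).
  x = 4: rhs = 12, matching y values: none (0 points).
  x = 5: rhs = 10, matching y values: none (0 points).
  x = 6: rhs = 4, matching y values: 2, 15 (2 points).
  x = 7: rhs = 0, matching y values: 0 (1 points).
  x = 8: rhs = 4, matching y values: 2, 15 (2 points).
  x = 9: rhs = 5, matching y values: none (0 points).
  x = 10: rhs = 9, matching y values: 3, 14 (2 points).
  x = 11: rhs = 5, matching y values: none (0 points).
  x = 12: rhs = 16, matching y values: 4, 13 (2 points).
  x = 13: rhs = 14, matching y values: none (0 points).
  x = 14: rhs = 5, matching y values: none (0 points).
  x = 15: rhs = 12, matching y values: none (0 points).
  x = 16: rhs = 7, matching y values: none (0 points).
Total affine count: 15.
Full point count |E(F_17)| = 15 + 1 = 16.
Hasse bound: |16 − (17+1)| = |-2| = 2 ≤ 2√17 ≈ 8.2462 ✓.


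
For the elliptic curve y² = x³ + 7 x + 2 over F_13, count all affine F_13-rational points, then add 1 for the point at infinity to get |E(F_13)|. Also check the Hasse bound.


Affine points = {(1, 6), (1, 7), (4, 4), (4, 9), (6, 0), (7, 2), (7, 11), (9, 1), (9, 12)}; affine count = 9; |E(F_13)| = 10.

Discriminant check: Δ ∝ 4a³ + 27b² = 4·7³ + 27·2² = 4·343 + 27·4 ≡ 11 (mod 13). Nonzero ⇒ E is nonsingular.
For each x ∈ F_13, compute rhs = x³ + 7·x + 2 mod 13, then count y ∈ F_13 with y² ≡ rhs.
  x = 0: rhs = 2, matching y values: none (0 points).
  x = 1: rhs = 10, matching y values: 6, 7 (2 points).
  x = 2: rhs = 11, matching y values: none (0 points).
  x = 3: rhs = 11, matching y values: none (0 points).
  x = 4: rhs = 3, matching y values: 4, 9 (2 points).
  x = 5: rhs = 6, matching y values: none (0 points).
  x = 6: rhs = 0, matching y values: 0 (1 points).
  x = 7: rhs = 4, matching y values: 2, 11 (2 points).
  x = 8: rhs = 11, matching y values: none (0 points).
  x = 9: rhs = 1, matching y values: 1, 12 (2 points).
  x = 10: rhs = 6, matching y values: none (0 points).
  x = 11: rhs = 6, matching y values: none (0 points).
  x = 12: rhs = 7, matching y values: none (0 points).
Total affine count: 9.
Full point count |E(F_13)| = 9 + 1 = 10.
Hasse bound: |10 − (13+1)| = |-4| = 4 ≤ 2√13 ≈ 7.2111 ✓.


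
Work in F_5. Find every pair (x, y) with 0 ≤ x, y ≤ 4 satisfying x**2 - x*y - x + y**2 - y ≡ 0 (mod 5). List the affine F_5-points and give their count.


Affine F_5-points: {(0, 0), (0, 1), (1, 0), (1, 2), (2, 1), (2, 2)}; count = 6.

For each of the 25 pairs (x, y) ∈ F_5², evaluate f(x, y) mod 5. Record the zeros.
  x = 0: [0↦0, 1↦0, 2↦2, 3↦1, 4↦2]  zeros at y ∈ {0, 1}
  x = 1: [0↦0, 1↦4, 2↦0, 3↦3, 4↦3]  zeros at y ∈ {0, 2}
  x = 2: [0↦2, 1↦0, 2↦0, 3↦2, 4↦1]  zeros at y ∈ {1, 2}
  x = 3: [0↦1, 1↦3, 2↦2, 3↦3, 4↦1]  zeros at y ∈ ∅
  x = 4: [0↦2, 1↦3, 2↦1, 3↦1, 4↦3]  zeros at y ∈ ∅
Collecting zeros: affine points = {(0, 0), (0, 1), (1, 0), (1, 2), (2, 1), (2, 2)}.
Total count |C(F_5)_aff| = 6.


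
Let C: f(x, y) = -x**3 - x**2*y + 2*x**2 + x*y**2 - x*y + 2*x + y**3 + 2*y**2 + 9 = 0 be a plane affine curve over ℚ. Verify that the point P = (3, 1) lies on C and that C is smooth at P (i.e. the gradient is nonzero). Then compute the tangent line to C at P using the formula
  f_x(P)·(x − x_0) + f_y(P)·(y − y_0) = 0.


Tangent line at P: -19*x + y + 56 = 0.

Step 1: f(3, 1) = 0, so P lies on C.
Step 2: partial derivatives
  f_x(x, y) = -3*x**2 - 2*x*y + 4*x + y**2 - y + 2, f_y(x, y) = -x**2 + 2*x*y - x + 3*y**2 + 4*y.
  f_x(P) = -19, f_y(P) = 1 (gradient nonzero, so P is smooth).
Step 3: tangent line at P: -19·(x − 3) + 1·(y − 1) = 0.
Expanding: -19*x + y + 56 = 0.


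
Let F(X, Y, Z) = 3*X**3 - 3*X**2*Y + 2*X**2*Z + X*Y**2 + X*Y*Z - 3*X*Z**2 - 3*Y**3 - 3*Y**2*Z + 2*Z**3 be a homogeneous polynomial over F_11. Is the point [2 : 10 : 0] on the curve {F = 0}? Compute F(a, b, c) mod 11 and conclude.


F(2,10,0) ≡ 8 (mod 11); P is NOT on the curve.

Evaluate F(2, 10, 0) term-by-term (mod 11).
  3*X**3 ↦ 3·8·1·1 = 24
  -3*X**2*Y ↦ -3·4·10·1 = -120
  2*X**2*Z ↦ 2·4·1·0 = 0
  X*Y**2 ↦ 1·2·100·1 = 200
  X*Y*Z ↦ 1·2·10·0 = 0
  -3*X*Z**2 ↦ -3·2·1·0 = 0
  -3*Y**3 ↦ -3·1·1000·1 = -3000
  -3*Y**2*Z ↦ -3·1·100·0 = 0
  2*Z**3 ↦ 2·1·1·0 = 0
Sum: F(2, 10, 0) = (24) + (-120) + (0) + (200) + (0) + (0) + (-3000) + (0) + (0) = -2896.
Reducing mod 11: -2896 ≡ 8 (mod 11).
Since F(a, b, c) ≡ 8 ≠ 0 (mod 11), P does NOT lie on the curve.


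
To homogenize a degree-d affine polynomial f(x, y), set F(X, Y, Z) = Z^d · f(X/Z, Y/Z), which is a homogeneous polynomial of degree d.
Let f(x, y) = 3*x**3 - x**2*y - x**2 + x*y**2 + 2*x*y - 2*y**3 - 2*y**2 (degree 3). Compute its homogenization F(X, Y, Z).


F(X, Y, Z) = 3*X**3 - X**2*Y - X**2*Z + X*Y**2 + 2*X*Y*Z - 2*Y**3 - 2*Y**2*Z

deg(f) = 3.
Substitute x = X/Z, y = Y/Z into f, then multiply by Z^3.
  monomial 3·x^3·y^0 ↦ 3·X^3·Y^0·Z^0.
  monomial -1·x^2·y^1 ↦ -1·X^2·Y^1·Z^0.
  monomial -1·x^2·y^0 ↦ -1·X^2·Y^0·Z^1.
  monomial 1·x^1·y^2 ↦ 1·X^1·Y^2·Z^0.
  monomial 2·x^1·y^1 ↦ 2·X^1·Y^1·Z^1.
  monomial -2·x^0·y^3 ↦ -2·X^0·Y^3·Z^0.
  monomial -2·x^0·y^2 ↦ -2·X^0·Y^2·Z^1.
Collecting: F(X, Y, Z) = 3*X**3 - X**2*Y - X**2*Z + X*Y**2 + 2*X*Y*Z - 2*Y**3 - 2*Y**2*Z.


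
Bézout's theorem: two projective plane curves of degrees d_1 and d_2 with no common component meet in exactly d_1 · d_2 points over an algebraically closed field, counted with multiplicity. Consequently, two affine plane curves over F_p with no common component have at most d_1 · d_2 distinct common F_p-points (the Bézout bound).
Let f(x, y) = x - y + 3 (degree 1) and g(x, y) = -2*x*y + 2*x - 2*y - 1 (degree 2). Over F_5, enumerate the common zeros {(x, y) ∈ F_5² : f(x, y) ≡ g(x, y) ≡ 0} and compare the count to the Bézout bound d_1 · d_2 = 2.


Common zeros: {(1, 4)}; count = 1; Bézout bound = 2.

deg(f) = 1, deg(g) = 2, so Bézout bound = 2.
Scan x ∈ F_5. For each x, list the y ∈ F_5 with f(x, y) ≡ 0 and those with g(x, y) ≡ 0 (mod 5); the common zeros in that column are the intersection.
  x = 0: f ≡ 0 at y ∈ {3}; g ≡ 0 at y ∈ {2}; common: ∅.
  x = 1: f ≡ 0 at y ∈ {4}; g ≡ 0 at y ∈ {4}; common: {4}.
  x = 2: f ≡ 0 at y ∈ {0}; g ≡ 0 at y ∈ {3}; common: ∅.
  x = 3: f ≡ 0 at y ∈ {1}; g ≡ 0 at y ∈ {0}; common: ∅.
  x = 4: f ≡ 0 at y ∈ {2}; g ≡ 0 at y ∈ ∅; common: ∅.
Collecting: common zeros = {(1, 4)}, so the count is 1.
Comparison with the Bézout bound: 1 ≤ 2 = deg(f)·deg(g), as expected for curves with no common component (the affine F_5-count falls short of the bound because intersections may lie at infinity, over extension fields, or carry multiplicity).


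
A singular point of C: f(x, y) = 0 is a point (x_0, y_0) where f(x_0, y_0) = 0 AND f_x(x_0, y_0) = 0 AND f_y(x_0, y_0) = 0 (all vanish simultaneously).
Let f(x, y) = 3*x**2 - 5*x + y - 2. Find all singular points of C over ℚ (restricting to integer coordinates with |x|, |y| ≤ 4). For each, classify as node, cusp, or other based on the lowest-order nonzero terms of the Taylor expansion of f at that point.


No singular points in the scanned grid; C is smooth there.

Compute partial derivatives:
  f_x = 6*x - 5.
  f_y = 1.
f_y = 1 is a nonzero constant, so f_y never vanishes: no point (x, y) can satisfy f = f_x = f_y = 0. In particular no (x, y) ∈ {−4, ..., 4}² is singular; the curve is smooth.


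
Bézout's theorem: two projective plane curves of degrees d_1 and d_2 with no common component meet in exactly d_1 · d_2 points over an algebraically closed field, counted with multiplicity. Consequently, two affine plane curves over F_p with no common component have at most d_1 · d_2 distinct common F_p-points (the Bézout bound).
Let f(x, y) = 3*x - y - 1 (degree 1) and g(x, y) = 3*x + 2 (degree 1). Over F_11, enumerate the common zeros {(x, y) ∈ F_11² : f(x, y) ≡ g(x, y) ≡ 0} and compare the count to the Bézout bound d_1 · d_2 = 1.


Common zeros: {(3, 8)}; count = 1; Bézout bound = 1.

deg(f) = 1, deg(g) = 1, so Bézout bound = 1.
Scan x ∈ F_11. For each x, list the y ∈ F_11 with f(x, y) ≡ 0 and those with g(x, y) ≡ 0 (mod 11); the common zeros in that column are the intersection.
  x = 0: f ≡ 0 at y ∈ {10}; g ≡ 0 at y ∈ ∅; common: ∅.
  x = 1: f ≡ 0 at y ∈ {2}; g ≡ 0 at y ∈ ∅; common: ∅.
  x = 2: f ≡ 0 at y ∈ {5}; g ≡ 0 at y ∈ ∅; common: ∅.
  x = 3: f ≡ 0 at y ∈ {8}; g ≡ 0 at y ∈ {0, 1, 2, 3, 4, 5, 6, 7, 8, 9, 10}; common: {8}.
  x = 4: f ≡ 0 at y ∈ {0}; g ≡ 0 at y ∈ ∅; common: ∅.
  x = 5: f ≡ 0 at y ∈ {3}; g ≡ 0 at y ∈ ∅; common: ∅.
  x = 6: f ≡ 0 at y ∈ {6}; g ≡ 0 at y ∈ ∅; common: ∅.
  x = 7: f ≡ 0 at y ∈ {9}; g ≡ 0 at y ∈ ∅; common: ∅.
  x = 8: f ≡ 0 at y ∈ {1}; g ≡ 0 at y ∈ ∅; common: ∅.
  x = 9: f ≡ 0 at y ∈ {4}; g ≡ 0 at y ∈ ∅; common: ∅.
  x = 10: f ≡ 0 at y ∈ {7}; g ≡ 0 at y ∈ ∅; common: ∅.
Collecting: common zeros = {(3, 8)}, so the count is 1.
Comparison with the Bézout bound: 1 ≤ 1 = deg(f)·deg(g), as expected for curves with no common component (the bound is attained).


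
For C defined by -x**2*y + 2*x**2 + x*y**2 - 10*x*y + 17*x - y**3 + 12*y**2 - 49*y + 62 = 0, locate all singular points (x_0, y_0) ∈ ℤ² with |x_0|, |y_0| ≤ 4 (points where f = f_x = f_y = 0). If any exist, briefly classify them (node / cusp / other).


Singular points: {(-2, 3)}; classification: node.

Compute partial derivatives:
  f_x = -2*x*y + 4*x + y**2 - 10*y + 17.
  f_y = -x**2 + 2*x*y - 10*x - 3*y**2 + 24*y - 49.
Scan x_0 ∈ {−4, ..., 4}. For each x_0, f_y(x_0, y) is a polynomial in y; find its integer roots y ∈ {−4, ..., 4}, then test f_x and f at those candidates.
  x = -4: f_y(-4, y) = -3*y**2 + 16*y - 25; no integer root y with |y| ≤ 4.
  x = -3: f_y(-3, y) = -3*y**2 + 18*y - 28; no integer root y with |y| ≤ 4.
  x = -2: f_y(-2, y) = -3*y**2 + 20*y - 33; vanishes at y ∈ {3}. (-2, 3): f_x = 0, f = 0 — SINGULAR.
  x = -1: f_y(-1, y) = -3*y**2 + 22*y - 40; vanishes at y ∈ {4}. (-1, 4): f_x = -3 ≠ 0.
  x = 0: f_y(0, y) = -3*y**2 + 24*y - 49; no integer root y with |y| ≤ 4.
  x = 1: f_y(1, y) = -3*y**2 + 26*y - 60; no integer root y with |y| ≤ 4.
  x = 2: f_y(2, y) = -3*y**2 + 28*y - 73; no integer root y with |y| ≤ 4.
  x = 3: f_y(3, y) = -3*y**2 + 30*y - 88; no integer root y with |y| ≤ 4.
  x = 4: f_y(4, y) = -3*y**2 + 32*y - 105; no integer root y with |y| ≤ 4.
Only singular point on the grid: (-2, 3).
Classify: substitute x = -2 + u, y = 3 + v and expand: f = -u**2*v - u**2 + u*v**2 - v**3 + v**2.
No constant or linear terms (consistent with a singular point). Quadratic part: -u**2 + v**2. Cubic part: -u**2*v + u*v**2 - v**3.
The quadratic part v**2 - u**2 = (v − u)(v + u) splits into two distinct linear factors, so there are two distinct tangent lines y − 3 = ±(x − -2) — this is a node (ordinary double point).
Classification: node.


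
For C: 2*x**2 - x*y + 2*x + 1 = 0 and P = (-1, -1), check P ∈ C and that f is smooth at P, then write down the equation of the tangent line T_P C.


Tangent line at P: -x + y = 0.

Step 1: f(-1, -1) = 0, so P lies on C.
Step 2: partial derivatives
  f_x(x, y) = 4*x - y + 2, f_y(x, y) = -x.
  f_x(P) = -1, f_y(P) = 1 (gradient nonzero, so P is smooth).
Step 3: tangent line at P: -1·(x − -1) + 1·(y − -1) = 0.
Expanding: -x + y = 0.


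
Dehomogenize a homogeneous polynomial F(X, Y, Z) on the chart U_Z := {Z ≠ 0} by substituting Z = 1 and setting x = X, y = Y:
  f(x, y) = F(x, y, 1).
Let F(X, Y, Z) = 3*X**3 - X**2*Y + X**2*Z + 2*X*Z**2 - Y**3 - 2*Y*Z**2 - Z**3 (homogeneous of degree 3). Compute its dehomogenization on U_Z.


f(x, y) = 3*x**3 - x**2*y + x**2 + 2*x - y**3 - 2*y - 1

On U_Z we set Z = 1. Each monomial c·X^i·Y^j·Z^k in F becomes c·x^i·y^j·1^k = c·x^i·y^j.
Substituting Z = 1: F(X, Y, 1) = 3*x**3 - x**2*y + x**2 + 2*x - y**3 - 2*y - 1.
Note: deg(f) ≤ deg(F) = 3; strict inequality happens when F is divisible by Z (lost terms).


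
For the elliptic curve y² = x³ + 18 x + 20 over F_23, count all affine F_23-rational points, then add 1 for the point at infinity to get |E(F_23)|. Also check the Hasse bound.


Affine points = {(1, 4), (1, 19), (2, 8), (2, 15), (3, 3), (3, 20), (4, 8), (4, 15), (7, 11), (7, 12), (8, 3), (8, 20), (10, 2), (10, 21), (11, 10), (11, 13), (12, 3), (12, 20), (13, 6), (13, 17), (14, 7), (14, 16), (15, 10), (15, 13), (17, 8), (17, 15), (18, 9), (18, 14), (20, 10), (20, 13), (22, 1), (22, 22)}; affine count = 32; |E(F_23)| = 33.

Discriminant check: Δ ∝ 4a³ + 27b² = 4·18³ + 27·20² = 4·5832 + 27·400 ≡ 19 (mod 23). Nonzero ⇒ E is nonsingular.
For each x ∈ F_23, compute rhs = x³ + 18·x + 20 mod 23, then count y ∈ F_23 with y² ≡ rhs.
  x = 0: rhs = 20, matching y values: none (0 points).
  x = 1: rhs = 16, matching y values: 4, 19 (2 points).
  x = 2: rhs = 18, matching y values: 8, 15 (2 points).
  x = 3: rhs = 9, matching y values: 3, 20 (2 points).
  x = 4: rhs = 18, matching y values: 8, 15 (2 points).
  x = 5: rhs = 5, matching y values: none (0 points).
  x = 6: rhs = 22, matching y values: none (0 points).
  x = 7: rhs = 6, matching y values: 11, 12 (2 points).
  x = 8: rhs = 9, matching y values: 3, 20 (2 points).
  x = 9: rhs = 14, matching y values: none (0 points).
  x = 10: rhs = 4, matching y values: 2, 21 (2 points).
  x = 11: rhs = 8, matching y values: 10, 13 (2 points).
  x = 12: rhs = 9, matching y values: 3, 20 (2 points).
  x = 13: rhs = 13, matching y values: 6, 17 (2 points).
  x = 14: rhs = 3, matching y values: 7, 16 (2 points).
  x = 15: rhs = 8, matching y values: 10, 13 (2 points).
  x = 16: rhs = 11, matching y values: none (0 points).
  x = 17: rhs = 18, matching y values: 8, 15 (2 points).
  x = 18: rhs = 12, matching y values: 9, 14 (2 points).
  x = 19: rhs = 22, matching y values: none (0 points).
  x = 20: rhs = 8, matching y values: 10, 13 (2 points).
  x = 21: rhs = 22, matching y values: none (0 points).
  x = 22: rhs = 1, matching y values: 1, 22 (2 points).
Total affine count: 32.
Full point count |E(F_23)| = 32 + 1 = 33.
Hasse bound: |33 − (23+1)| = |9| = 9 ≤ 2√23 ≈ 9.5917 ✓.


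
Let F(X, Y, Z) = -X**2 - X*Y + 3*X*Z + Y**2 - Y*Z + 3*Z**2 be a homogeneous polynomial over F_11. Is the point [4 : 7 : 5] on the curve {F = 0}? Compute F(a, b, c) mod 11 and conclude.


F(4,7,5) ≡ 6 (mod 11); P is NOT on the curve.

Evaluate F(4, 7, 5) term-by-term (mod 11).
  -X**2 ↦ -1·16·1·1 = -16
  -X*Y ↦ -1·4·7·1 = -28
  3*X*Z ↦ 3·4·1·5 = 60
  Y**2 ↦ 1·1·49·1 = 49
  -Y*Z ↦ -1·1·7·5 = -35
  3*Z**2 ↦ 3·1·1·25 = 75
Sum: F(4, 7, 5) = (-16) + (-28) + (60) + (49) + (-35) + (75) = 105.
Reducing mod 11: 105 ≡ 6 (mod 11).
Since F(a, b, c) ≡ 6 ≠ 0 (mod 11), P does NOT lie on the curve.


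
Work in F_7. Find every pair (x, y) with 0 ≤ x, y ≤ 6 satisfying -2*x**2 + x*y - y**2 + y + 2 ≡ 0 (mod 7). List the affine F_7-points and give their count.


Affine F_7-points: {(0, 2), (0, 6), (1, 0), (1, 2), (3, 5), (3, 6), (6, 0)}; count = 7.

For each of the 49 pairs (x, y) ∈ F_7², evaluate f(x, y) mod 7. Record the zeros.
  x = 0: [0↦2, 1↦2, 2↦0, 3↦3, 4↦4, 5↦3, 6↦0]  zeros at y ∈ {2, 6}
  x = 1: [0↦0, 1↦1, 2↦0, 3↦4, 4↦6, 5↦6, 6↦4]  zeros at y ∈ {0, 2}
  x = 2: [0↦1, 1↦3, 2↦3, 3↦1, 4↦4, 5↦5, 6↦4]  zeros at y ∈ ∅
  x = 3: [0↦5, 1↦1, 2↦2, 3↦1, 4↦5, 5↦0, 6↦0]  zeros at y ∈ {5, 6}
  x = 4: [0↦5, 1↦2, 2↦4, 3↦4, 4↦2, 5↦5, 6↦6]  zeros at y ∈ ∅
  x = 5: [0↦1, 1↦6, 2↦2, 3↦3, 4↦2, 5↦6, 6↦1]  zeros at y ∈ ∅
  x = 6: [0↦0, 1↦6, 2↦3, 3↦5, 4↦5, 5↦3, 6↦6]  zeros at y ∈ {0}
Collecting zeros: affine points = {(0, 2), (0, 6), (1, 0), (1, 2), (3, 5), (3, 6), (6, 0)}.
Total count |C(F_7)_aff| = 7.


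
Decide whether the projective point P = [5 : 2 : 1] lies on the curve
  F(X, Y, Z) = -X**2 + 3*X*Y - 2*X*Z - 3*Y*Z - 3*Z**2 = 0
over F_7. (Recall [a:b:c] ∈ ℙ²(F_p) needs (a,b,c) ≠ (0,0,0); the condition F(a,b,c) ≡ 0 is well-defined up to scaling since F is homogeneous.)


F(5,2,1) ≡ 0 (mod 7); P is on the curve.

Evaluate F(5, 2, 1) term-by-term (mod 7).
  -X**2 ↦ -1·25·1·1 = -25
  3*X*Y ↦ 3·5·2·1 = 30
  -2*X*Z ↦ -2·5·1·1 = -10
  -3*Y*Z ↦ -3·1·2·1 = -6
  -3*Z**2 ↦ -3·1·1·1 = -3
Sum: F(5, 2, 1) = (-25) + (30) + (-10) + (-6) + (-3) = -14.
Reducing mod 7: -14 ≡ 0 (mod 7).
Since F(a, b, c) ≡ 0 (mod 7), P lies on the curve.


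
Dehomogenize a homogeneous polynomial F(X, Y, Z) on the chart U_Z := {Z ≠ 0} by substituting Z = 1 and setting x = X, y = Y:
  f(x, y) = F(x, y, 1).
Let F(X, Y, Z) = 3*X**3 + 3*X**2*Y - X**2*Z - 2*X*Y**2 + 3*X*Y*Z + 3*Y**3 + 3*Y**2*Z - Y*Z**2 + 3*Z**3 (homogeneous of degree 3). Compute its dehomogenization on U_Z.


f(x, y) = 3*x**3 + 3*x**2*y - x**2 - 2*x*y**2 + 3*x*y + 3*y**3 + 3*y**2 - y + 3

On U_Z we set Z = 1. Each monomial c·X^i·Y^j·Z^k in F becomes c·x^i·y^j·1^k = c·x^i·y^j.
Substituting Z = 1: F(X, Y, 1) = 3*x**3 + 3*x**2*y - x**2 - 2*x*y**2 + 3*x*y + 3*y**3 + 3*y**2 - y + 3.
Note: deg(f) ≤ deg(F) = 3; strict inequality happens when F is divisible by Z (lost terms).


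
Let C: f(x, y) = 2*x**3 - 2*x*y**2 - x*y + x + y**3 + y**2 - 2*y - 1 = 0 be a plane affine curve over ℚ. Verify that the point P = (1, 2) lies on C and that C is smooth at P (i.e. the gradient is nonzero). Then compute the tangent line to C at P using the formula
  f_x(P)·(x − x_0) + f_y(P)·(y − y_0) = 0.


Tangent line at P: -3*x + 5*y - 7 = 0.

Step 1: f(1, 2) = 0, so P lies on C.
Step 2: partial derivatives
  f_x(x, y) = 6*x**2 - 2*y**2 - y + 1, f_y(x, y) = -4*x*y - x + 3*y**2 + 2*y - 2.
  f_x(P) = -3, f_y(P) = 5 (gradient nonzero, so P is smooth).
Step 3: tangent line at P: -3·(x − 1) + 5·(y − 2) = 0.
Expanding: -3*x + 5*y - 7 = 0.


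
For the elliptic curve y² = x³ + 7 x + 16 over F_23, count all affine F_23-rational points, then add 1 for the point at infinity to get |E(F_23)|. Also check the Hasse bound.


Affine points = {(0, 4), (0, 19), (1, 1), (1, 22), (3, 8), (3, 15), (4, 4), (4, 19), (8, 3), (8, 20), (9, 7), (9, 16), (13, 2), (13, 21), (14, 11), (14, 12), (15, 0), (19, 4), (19, 19), (22, 10), (22, 13)}; affine count = 21; |E(F_23)| = 22.

Discriminant check: Δ ∝ 4a³ + 27b² = 4·7³ + 27·16² = 4·343 + 27·256 ≡ 4 (mod 23). Nonzero ⇒ E is nonsingular.
For each x ∈ F_23, compute rhs = x³ + 7·x + 16 mod 23, then count y ∈ F_23 with y² ≡ rhs.
  x = 0: rhs = 16, matching y values: 4, 19 (2 points).
  x = 1: rhs = 1, matching y values: 1, 22 (2 points).
  x = 2: rhs = 15, matching y values: none (0 points).
  x = 3: rhs = 18, matching y values: 8, 15 (2 points).
  x = 4: rhs = 16, matching y values: 4, 19 (2 points).
  x = 5: rhs = 15, matching y values: none (0 points).
  x = 6: rhs = 21, matching y values: none (0 points).
  x = 7: rhs = 17, matching y values: none (0 points).
  x = 8: rhs = 9, matching y values: 3, 20 (2 points).
  x = 9: rhs = 3, matching y values: 7, 16 (2 points).
  x = 10: rhs = 5, matching y values: none (0 points).
  x = 11: rhs = 21, matching y values: none (0 points).
  x = 12: rhs = 11, matching y values: none (0 points).
  x = 13: rhs = 4, matching y values: 2, 21 (2 points).
  x = 14: rhs = 6, matching y values: 11, 12 (2 points).
  x = 15: rhs = 0, matching y values: 0 (1 points).
  x = 16: rhs = 15, matching y values: none (0 points).
  x = 17: rhs = 11, matching y values: none (0 points).
  x = 18: rhs = 17, matching y values: none (0 points).
  x = 19: rhs = 16, matching y values: 4, 19 (2 points).
  x = 20: rhs = 14, matching y values: none (0 points).
  x = 21: rhs = 17, matching y values: none (0 points).
  x = 22: rhs = 8, matching y values: 10, 13 (2 points).
Total affine count: 21.
Full point count |E(F_23)| = 21 + 1 = 22.
Hasse bound: |22 − (23+1)| = |-2| = 2 ≤ 2√23 ≈ 9.5917 ✓.


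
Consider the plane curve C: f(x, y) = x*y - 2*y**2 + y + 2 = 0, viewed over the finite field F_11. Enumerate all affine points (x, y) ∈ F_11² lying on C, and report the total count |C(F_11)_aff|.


Affine F_11-points: {(1, 4), (1, 8), (2, 2), (2, 5), (7, 6), (7, 9), (8, 3), (8, 7), (10, 1), (10, 10)}; count = 10.

For each of the 121 pairs (x, y) ∈ F_11², evaluate f(x, y) mod 11. Record the zeros.
  x = 0: [0↦2, 1↦1, 2↦7, 3↦9, 4↦7, 5↦1, 6↦2, 7↦10, 8↦3, 9↦3, 10↦10]  zeros at y ∈ ∅
  x = 1: [0↦2, 1↦2, 2↦9, 3↦1, 4↦0, 5↦6, 6↦8, 7↦6, 8↦0, 9↦1, 10↦9]  zeros at y ∈ {4, 8}
  x = 2: [0↦2, 1↦3, 2↦0, 3↦4, 4↦4, 5↦0, 6↦3, 7↦2, 8↦8, 9↦10, 10↦8]  zeros at y ∈ {2, 5}
  x = 3: [0↦2, 1↦4, 2↦2, 3↦7, 4↦8, 5↦5, 6↦9, 7↦9, 8↦5, 9↦8, 10↦7]  zeros at y ∈ ∅
  x = 4: [0↦2, 1↦5, 2↦4, 3↦10, 4↦1, 5↦10, 6↦4, 7↦5, 8↦2, 9↦6, 10↦6]  zeros at y ∈ ∅
  x = 5: [0↦2, 1↦6, 2↦6, 3↦2, 4↦5, 5↦4, 6↦10, 7↦1, 8↦10, 9↦4, 10↦5]  zeros at y ∈ ∅
  x = 6: [0↦2, 1↦7, 2↦8, 3↦5, 4↦9, 5↦9, 6↦5, 7↦8, 8↦7, 9↦2, 10↦4]  zeros at y ∈ ∅
  x = 7: [0↦2, 1↦8, 2↦10, 3↦8, 4↦2, 5↦3, 6↦0, 7↦4, 8↦4, 9↦0, 10↦3]  zeros at y ∈ {6, 9}
  x = 8: [0↦2, 1↦9, 2↦1, 3↦0, 4↦6, 5↦8, 6↦6, 7↦0, 8↦1, 9↦9, 10↦2]  zeros at y ∈ {3, 7}
  x = 9: [0↦2, 1↦10, 2↦3, 3↦3, 4↦10, 5↦2, 6↦1, 7↦7, 8↦9, 9↦7, 10↦1]  zeros at y ∈ ∅
  x = 10: [0↦2, 1↦0, 2↦5, 3↦6, 4↦3, 5↦7, 6↦7, 7↦3, 8↦6, 9↦5, 10↦0]  zeros at y ∈ {1, 10}
Collecting zeros: affine points = {(1, 4), (1, 8), (2, 2), (2, 5), (7, 6), (7, 9), (8, 3), (8, 7), (10, 1), (10, 10)}.
Total count |C(F_11)_aff| = 10.


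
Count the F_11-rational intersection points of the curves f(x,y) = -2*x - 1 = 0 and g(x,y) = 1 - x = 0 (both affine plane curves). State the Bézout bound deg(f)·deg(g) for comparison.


Common zeros: ∅; count = 0; Bézout bound = 1.

deg(f) = 1, deg(g) = 1, so Bézout bound = 1.
Scan x ∈ F_11. For each x, list the y ∈ F_11 with f(x, y) ≡ 0 and those with g(x, y) ≡ 0 (mod 11); the common zeros in that column are the intersection.
  x = 0: f ≡ 0 at y ∈ ∅; g ≡ 0 at y ∈ ∅; common: ∅.
  x = 1: f ≡ 0 at y ∈ ∅; g ≡ 0 at y ∈ {0, 1, 2, 3, 4, 5, 6, 7, 8, 9, 10}; common: ∅.
  x = 2: f ≡ 0 at y ∈ ∅; g ≡ 0 at y ∈ ∅; common: ∅.
  x = 3: f ≡ 0 at y ∈ ∅; g ≡ 0 at y ∈ ∅; common: ∅.
  x = 4: f ≡ 0 at y ∈ ∅; g ≡ 0 at y ∈ ∅; common: ∅.
  x = 5: f ≡ 0 at y ∈ {0, 1, 2, 3, 4, 5, 6, 7, 8, 9, 10}; g ≡ 0 at y ∈ ∅; common: ∅.
  x = 6: f ≡ 0 at y ∈ ∅; g ≡ 0 at y ∈ ∅; common: ∅.
  x = 7: f ≡ 0 at y ∈ ∅; g ≡ 0 at y ∈ ∅; common: ∅.
  x = 8: f ≡ 0 at y ∈ ∅; g ≡ 0 at y ∈ ∅; common: ∅.
  x = 9: f ≡ 0 at y ∈ ∅; g ≡ 0 at y ∈ ∅; common: ∅.
  x = 10: f ≡ 0 at y ∈ ∅; g ≡ 0 at y ∈ ∅; common: ∅.
Collecting: common zeros = ∅, so the count is 0.
Comparison with the Bézout bound: 0 ≤ 1 = deg(f)·deg(g), as expected for curves with no common component (the affine F_11-count falls short of the bound because intersections may lie at infinity, over extension fields, or carry multiplicity).


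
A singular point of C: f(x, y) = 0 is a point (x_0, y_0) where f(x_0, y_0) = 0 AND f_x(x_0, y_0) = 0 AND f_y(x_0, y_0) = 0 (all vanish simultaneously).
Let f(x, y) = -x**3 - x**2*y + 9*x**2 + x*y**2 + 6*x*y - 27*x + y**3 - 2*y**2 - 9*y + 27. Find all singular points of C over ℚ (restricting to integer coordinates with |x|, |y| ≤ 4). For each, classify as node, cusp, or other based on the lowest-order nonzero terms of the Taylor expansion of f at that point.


Singular points: {(3, 0)}; classification: cusp.

Compute partial derivatives:
  f_x = -3*x**2 - 2*x*y + 18*x + y**2 + 6*y - 27.
  f_y = -x**2 + 2*x*y + 6*x + 3*y**2 - 4*y - 9.
Scan x_0 ∈ {−4, ..., 4}. For each x_0, f_y(x_0, y) is a polynomial in y; find its integer roots y ∈ {−4, ..., 4}, then test f_x and f at those candidates.
  x = -4: f_y(-4, y) = 3*y**2 - 12*y - 49; no integer root y with |y| ≤ 4.
  x = -3: f_y(-3, y) = 3*y**2 - 10*y - 36; no integer root y with |y| ≤ 4.
  x = -2: f_y(-2, y) = 3*y**2 - 8*y - 25; no integer root y with |y| ≤ 4.
  x = -1: f_y(-1, y) = 3*y**2 - 6*y - 16; no integer root y with |y| ≤ 4.
  x = 0: f_y(0, y) = 3*y**2 - 4*y - 9; no integer root y with |y| ≤ 4.
  x = 1: f_y(1, y) = 3*y**2 - 2*y - 4; no integer root y with |y| ≤ 4.
  x = 2: f_y(2, y) = 3*y**2 - 1; no integer root y with |y| ≤ 4.
  x = 3: f_y(3, y) = 3*y**2 + 2*y; vanishes at y ∈ {0}. (3, 0): f_x = 0, f = 0 — SINGULAR.
  x = 4: f_y(4, y) = 3*y**2 + 4*y - 1; no integer root y with |y| ≤ 4.
Only singular point on the grid: (3, 0).
Classify: substitute x = 3 + u, y = 0 + v and expand: f = -u**3 - u**2*v + u*v**2 + v**3 + v**2.
No constant or linear terms (consistent with a singular point). Quadratic part: v**2. Cubic part: -u**3 - u**2*v + u*v**2 + v**3.
The quadratic part v**2 is a perfect square, so there is a single (double) tangent line v = 0, i.e. y = 0. Restricting the cubic part to that line (v = 0) leaves -u**3 ≠ 0, so f is not divisible by v and the branch is v² ≈ u**3 to lowest order — this is a cusp.
Classification: cusp.


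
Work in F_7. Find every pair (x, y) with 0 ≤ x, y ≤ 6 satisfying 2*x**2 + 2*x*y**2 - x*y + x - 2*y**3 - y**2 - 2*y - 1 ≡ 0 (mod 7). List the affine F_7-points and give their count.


Affine F_7-points: {(0, 3), (1, 5), (3, 2), (4, 0), (4, 2), (4, 5), (5, 4), (6, 0), (6, 3), (6, 6)}; count = 10.

For each of the 49 pairs (x, y) ∈ F_7², evaluate f(x, y) mod 7. Record the zeros.
  x = 0: [0↦6, 1↦1, 2↦3, 3↦0, 4↦1, 5↦1, 6↦2]  zeros at y ∈ {3}
  x = 1: [0↦2, 1↦5, 2↦5, 3↦4, 4↦4, 5↦0, 6↦1]  zeros at y ∈ {5}
  x = 2: [0↦2, 1↦6, 2↦4, 3↦5, 4↦4, 5↦3, 6↦4]  zeros at y ∈ ∅
  x = 3: [0↦6, 1↦4, 2↦0, 3↦3, 4↦1, 5↦3, 6↦4]  zeros at y ∈ {2}
  x = 4: [0↦0, 1↦6, 2↦0, 3↦5, 4↦2, 5↦0, 6↦1]  zeros at y ∈ {0, 2, 5}
  x = 5: [0↦5, 1↦5, 2↦4, 3↦4, 4↦0, 5↦1, 6↦2]  zeros at y ∈ {4}
  x = 6: [0↦0, 1↦1, 2↦5, 3↦0, 4↦2, 5↦6, 6↦0]  zeros at y ∈ {0, 3, 6}
Collecting zeros: affine points = {(0, 3), (1, 5), (3, 2), (4, 0), (4, 2), (4, 5), (5, 4), (6, 0), (6, 3), (6, 6)}.
Total count |C(F_7)_aff| = 10.


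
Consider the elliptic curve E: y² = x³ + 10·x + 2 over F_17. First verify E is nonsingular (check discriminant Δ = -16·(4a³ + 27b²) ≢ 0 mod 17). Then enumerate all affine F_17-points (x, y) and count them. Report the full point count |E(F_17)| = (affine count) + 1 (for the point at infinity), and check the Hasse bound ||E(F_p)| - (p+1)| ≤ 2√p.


Affine points = {(0, 6), (0, 11), (1, 8), (1, 9), (2, 8), (2, 9), (3, 5), (3, 12), (4, 2), (4, 15), (8, 4), (8, 13), (11, 7), (11, 10), (13, 0), (14, 8), (14, 9), (15, 5), (15, 12), (16, 5), (16, 12)}; affine count = 21; |E(F_17)| = 22.

Discriminant check: Δ ∝ 4a³ + 27b² = 4·10³ + 27·2² = 4·1000 + 27·4 ≡ 11 (mod 17). Nonzero ⇒ E is nonsingular.
For each x ∈ F_17, compute rhs = x³ + 10·x + 2 mod 17, then count y ∈ F_17 with y² ≡ rhs.
  x = 0: rhs = 2, matching y values: 6, 11 (2 points).
  x = 1: rhs = 13, matching y values: 8, 9 (2 points).
  x = 2: rhs = 13, matching y values: 8, 9 (2 points).
  x = 3: rhs = 8, matching y values: 5, 12 (2 points).
  x = 4: rhs = 4, matching y values: 2, 15 (2 points).
  x = 5: rhs = 7, matching y values: none (0 points).
  x = 6: rhs = 6, matching y values: none (0 points).
  x = 7: rhs = 7, matching y values: none (0 points).
  x = 8: rhs = 16, matching y values: 4, 13 (2 points).
  x = 9: rhs = 5, matching y values: none (0 points).
  x = 10: rhs = 14, matching y values: none (0 points).
  x = 11: rhs = 15, matching y values: 7, 10 (2 points).
  x = 12: rhs = 14, matching y values: none (0 points).
  x = 13: rhs = 0, matching y values: 0 (1 points).
  x = 14: rhs = 13, matching y values: 8, 9 (2 points).
  x = 15: rhs = 8, matching y values: 5, 12 (2 points).
  x = 16: rhs = 8, matching y values: 5, 12 (2 points).
Total affine count: 21.
Full point count |E(F_17)| = 21 + 1 = 22.
Hasse bound: |22 − (17+1)| = |4| = 4 ≤ 2√17 ≈ 8.2462 ✓.


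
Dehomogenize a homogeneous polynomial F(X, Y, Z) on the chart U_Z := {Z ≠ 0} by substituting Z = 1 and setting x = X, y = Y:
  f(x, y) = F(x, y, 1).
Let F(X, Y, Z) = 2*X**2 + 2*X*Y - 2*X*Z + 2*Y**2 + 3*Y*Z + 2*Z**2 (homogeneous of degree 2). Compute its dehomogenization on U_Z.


f(x, y) = 2*x**2 + 2*x*y - 2*x + 2*y**2 + 3*y + 2

On U_Z we set Z = 1. Each monomial c·X^i·Y^j·Z^k in F becomes c·x^i·y^j·1^k = c·x^i·y^j.
Substituting Z = 1: F(X, Y, 1) = 2*x**2 + 2*x*y - 2*x + 2*y**2 + 3*y + 2.
Note: deg(f) ≤ deg(F) = 2; strict inequality happens when F is divisible by Z (lost terms).


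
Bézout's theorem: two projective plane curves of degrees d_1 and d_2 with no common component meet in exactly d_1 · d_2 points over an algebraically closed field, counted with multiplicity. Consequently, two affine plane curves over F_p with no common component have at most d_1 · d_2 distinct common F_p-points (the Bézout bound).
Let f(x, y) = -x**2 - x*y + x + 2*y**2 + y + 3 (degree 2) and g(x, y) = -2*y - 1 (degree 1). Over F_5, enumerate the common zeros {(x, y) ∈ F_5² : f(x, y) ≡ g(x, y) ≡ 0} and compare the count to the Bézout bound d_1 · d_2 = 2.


Common zeros: ∅; count = 0; Bézout bound = 2.

deg(f) = 2, deg(g) = 1, so Bézout bound = 2.
Scan x ∈ F_5. For each x, list the y ∈ F_5 with f(x, y) ≡ 0 and those with g(x, y) ≡ 0 (mod 5); the common zeros in that column are the intersection.
  x = 0: f ≡ 0 at y ∈ ∅; g ≡ 0 at y ∈ {2}; common: ∅.
  x = 1: f ≡ 0 at y ∈ {1, 4}; g ≡ 0 at y ∈ {2}; common: ∅.
  x = 2: f ≡ 0 at y ∈ ∅; g ≡ 0 at y ∈ {2}; common: ∅.
  x = 3: f ≡ 0 at y ∈ ∅; g ≡ 0 at y ∈ {2}; common: ∅.
  x = 4: f ≡ 0 at y ∈ {1, 3}; g ≡ 0 at y ∈ {2}; common: ∅.
Collecting: common zeros = ∅, so the count is 0.
Comparison with the Bézout bound: 0 ≤ 2 = deg(f)·deg(g), as expected for curves with no common component (the affine F_5-count falls short of the bound because intersections may lie at infinity, over extension fields, or carry multiplicity).


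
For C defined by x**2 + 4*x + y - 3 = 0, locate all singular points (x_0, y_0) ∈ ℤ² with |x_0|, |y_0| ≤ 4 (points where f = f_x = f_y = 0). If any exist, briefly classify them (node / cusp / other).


No singular points in the scanned grid; C is smooth there.

Compute partial derivatives:
  f_x = 2*x + 4.
  f_y = 1.
f_y = 1 is a nonzero constant, so f_y never vanishes: no point (x, y) can satisfy f = f_x = f_y = 0. In particular no (x, y) ∈ {−4, ..., 4}² is singular; the curve is smooth.


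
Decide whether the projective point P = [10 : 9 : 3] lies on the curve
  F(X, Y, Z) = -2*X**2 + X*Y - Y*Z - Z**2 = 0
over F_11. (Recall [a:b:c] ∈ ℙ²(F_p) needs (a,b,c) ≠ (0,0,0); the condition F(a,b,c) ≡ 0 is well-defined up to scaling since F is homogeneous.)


F(10,9,3) ≡ 8 (mod 11); P is NOT on the curve.

Evaluate F(10, 9, 3) term-by-term (mod 11).
  -2*X**2 ↦ -2·100·1·1 = -200
  X*Y ↦ 1·10·9·1 = 90
  -Y*Z ↦ -1·1·9·3 = -27
  -Z**2 ↦ -1·1·1·9 = -9
Sum: F(10, 9, 3) = (-200) + (90) + (-27) + (-9) = -146.
Reducing mod 11: -146 ≡ 8 (mod 11).
Since F(a, b, c) ≡ 8 ≠ 0 (mod 11), P does NOT lie on the curve.


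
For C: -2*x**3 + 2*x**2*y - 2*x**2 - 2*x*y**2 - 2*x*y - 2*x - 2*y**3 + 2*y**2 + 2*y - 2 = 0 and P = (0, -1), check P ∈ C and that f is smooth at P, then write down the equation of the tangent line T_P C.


Tangent line at P: -2*x - 8*y - 8 = 0.

Step 1: f(0, -1) = 0, so P lies on C.
Step 2: partial derivatives
  f_x(x, y) = -6*x**2 + 4*x*y - 4*x - 2*y**2 - 2*y - 2, f_y(x, y) = 2*x**2 - 4*x*y - 2*x - 6*y**2 + 4*y + 2.
  f_x(P) = -2, f_y(P) = -8 (gradient nonzero, so P is smooth).
Step 3: tangent line at P: -2·(x − 0) + -8·(y − -1) = 0.
Expanding: -2*x - 8*y - 8 = 0.


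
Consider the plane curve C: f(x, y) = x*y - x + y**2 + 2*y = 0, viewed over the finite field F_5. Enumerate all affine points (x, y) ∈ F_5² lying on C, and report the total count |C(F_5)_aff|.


Affine F_5-points: {(0, 0), (0, 3), (2, 2), (2, 4)}; count = 4.

For each of the 25 pairs (x, y) ∈ F_5², evaluate f(x, y) mod 5. Record the zeros.
  x = 0: [0↦0, 1↦3, 2↦3, 3↦0, 4↦4]  zeros at y ∈ {0, 3}
  x = 1: [0↦4, 1↦3, 2↦4, 3↦2, 4↦2]  zeros at y ∈ ∅
  x = 2: [0↦3, 1↦3, 2↦0, 3↦4, 4↦0]  zeros at y ∈ {2, 4}
  x = 3: [0↦2, 1↦3, 2↦1, 3↦1, 4↦3]  zeros at y ∈ ∅
  x = 4: [0↦1, 1↦3, 2↦2, 3↦3, 4↦1]  zeros at y ∈ ∅
Collecting zeros: affine points = {(0, 0), (0, 3), (2, 2), (2, 4)}.
Total count |C(F_5)_aff| = 4.


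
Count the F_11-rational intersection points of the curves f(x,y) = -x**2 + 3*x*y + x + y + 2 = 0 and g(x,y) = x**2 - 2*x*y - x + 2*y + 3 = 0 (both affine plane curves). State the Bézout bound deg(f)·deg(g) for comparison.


Common zeros: ∅; count = 0; Bézout bound = 4.

deg(f) = 2, deg(g) = 2, so Bézout bound = 4.
Scan x ∈ F_11. For each x, list the y ∈ F_11 with f(x, y) ≡ 0 and those with g(x, y) ≡ 0 (mod 11); the common zeros in that column are the intersection.
  x = 0: f ≡ 0 at y ∈ {9}; g ≡ 0 at y ∈ {4}; common: ∅.
  x = 1: f ≡ 0 at y ∈ {5}; g ≡ 0 at y ∈ ∅; common: ∅.
  x = 2: f ≡ 0 at y ∈ {0}; g ≡ 0 at y ∈ {8}; common: ∅.
  x = 3: f ≡ 0 at y ∈ {7}; g ≡ 0 at y ∈ {5}; common: ∅.
  x = 4: f ≡ 0 at y ∈ {5}; g ≡ 0 at y ∈ {8}; common: ∅.
  x = 5: f ≡ 0 at y ∈ {8}; g ≡ 0 at y ∈ {7}; common: ∅.
  x = 6: f ≡ 0 at y ∈ {9}; g ≡ 0 at y ∈ {0}; common: ∅.
  x = 7: f ≡ 0 at y ∈ ∅; g ≡ 0 at y ∈ {1}; common: ∅.
  x = 8: f ≡ 0 at y ∈ {7}; g ≡ 0 at y ∈ {5}; common: ∅.
  x = 9: f ≡ 0 at y ∈ {8}; g ≡ 0 at y ∈ {4}; common: ∅.
  x = 10: f ≡ 0 at y ∈ {0}; g ≡ 0 at y ∈ {7}; common: ∅.
Collecting: common zeros = ∅, so the count is 0.
Comparison with the Bézout bound: 0 ≤ 4 = deg(f)·deg(g), as expected for curves with no common component (the affine F_11-count falls short of the bound because intersections may lie at infinity, over extension fields, or carry multiplicity).


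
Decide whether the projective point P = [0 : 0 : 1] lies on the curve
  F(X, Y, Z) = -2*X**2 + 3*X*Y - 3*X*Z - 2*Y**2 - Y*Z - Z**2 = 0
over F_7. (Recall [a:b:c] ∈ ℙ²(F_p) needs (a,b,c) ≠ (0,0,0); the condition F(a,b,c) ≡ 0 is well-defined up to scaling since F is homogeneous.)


F(0,0,1) ≡ 6 (mod 7); P is NOT on the curve.

Evaluate F(0, 0, 1) term-by-term (mod 7).
  -2*X**2 ↦ -2·0·1·1 = 0
  3*X*Y ↦ 3·0·0·1 = 0
  -3*X*Z ↦ -3·0·1·1 = 0
  -2*Y**2 ↦ -2·1·0·1 = 0
  -Y*Z ↦ -1·1·0·1 = 0
  -Z**2 ↦ -1·1·1·1 = -1
Sum: F(0, 0, 1) = (0) + (0) + (0) + (0) + (0) + (-1) = -1.
Reducing mod 7: -1 ≡ 6 (mod 7).
Since F(a, b, c) ≡ 6 ≠ 0 (mod 7), P does NOT lie on the curve.


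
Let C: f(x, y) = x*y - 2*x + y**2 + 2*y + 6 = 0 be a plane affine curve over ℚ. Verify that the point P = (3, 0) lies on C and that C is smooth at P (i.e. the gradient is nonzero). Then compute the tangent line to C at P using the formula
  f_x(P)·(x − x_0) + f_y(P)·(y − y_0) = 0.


Tangent line at P: -2*x + 5*y + 6 = 0.

Step 1: f(3, 0) = 0, so P lies on C.
Step 2: partial derivatives
  f_x(x, y) = y - 2, f_y(x, y) = x + 2*y + 2.
  f_x(P) = -2, f_y(P) = 5 (gradient nonzero, so P is smooth).
Step 3: tangent line at P: -2·(x − 3) + 5·(y − 0) = 0.
Expanding: -2*x + 5*y + 6 = 0.
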